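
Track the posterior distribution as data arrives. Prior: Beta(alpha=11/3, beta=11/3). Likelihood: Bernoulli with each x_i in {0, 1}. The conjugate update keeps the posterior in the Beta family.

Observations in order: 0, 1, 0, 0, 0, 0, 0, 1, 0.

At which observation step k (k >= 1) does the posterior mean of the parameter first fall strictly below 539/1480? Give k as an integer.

obs 1: x=0 → posterior Beta(11/3, 14/3)
obs 2: x=1 → posterior Beta(14/3, 14/3)
obs 3: x=0 → posterior Beta(14/3, 17/3)
obs 4: x=0 → posterior Beta(14/3, 20/3)
obs 5: x=0 → posterior Beta(14/3, 23/3)
obs 6: x=0 → posterior Beta(14/3, 26/3)
obs 7: x=0 → posterior Beta(14/3, 29/3)
obs 8: x=1 → posterior Beta(17/3, 29/3)
obs 9: x=0 → posterior Beta(17/3, 32/3)

k = 6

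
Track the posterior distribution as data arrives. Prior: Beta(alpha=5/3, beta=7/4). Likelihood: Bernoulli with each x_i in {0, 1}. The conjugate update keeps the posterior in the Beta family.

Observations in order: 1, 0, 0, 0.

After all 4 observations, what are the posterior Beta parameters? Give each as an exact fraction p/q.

alpha=8/3, beta=19/4

obs 1: x=1 → posterior Beta(8/3, 7/4)
obs 2: x=0 → posterior Beta(8/3, 11/4)
obs 3: x=0 → posterior Beta(8/3, 15/4)
obs 4: x=0 → posterior Beta(8/3, 19/4)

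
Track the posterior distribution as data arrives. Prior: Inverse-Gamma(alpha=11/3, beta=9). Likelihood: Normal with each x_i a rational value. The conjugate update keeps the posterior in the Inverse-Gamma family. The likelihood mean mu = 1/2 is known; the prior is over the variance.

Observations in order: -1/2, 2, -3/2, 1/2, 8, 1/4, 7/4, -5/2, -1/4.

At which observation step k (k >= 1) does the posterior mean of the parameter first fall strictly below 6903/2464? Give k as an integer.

k = 4

obs 1: x=-1/2 → posterior Inverse-Gamma(25/6, 19/2)
obs 2: x=2 → posterior Inverse-Gamma(14/3, 85/8)
obs 3: x=-3/2 → posterior Inverse-Gamma(31/6, 101/8)
obs 4: x=1/2 → posterior Inverse-Gamma(17/3, 101/8)
obs 5: x=8 → posterior Inverse-Gamma(37/6, 163/4)
obs 6: x=1/4 → posterior Inverse-Gamma(20/3, 1305/32)
obs 7: x=7/4 → posterior Inverse-Gamma(43/6, 665/16)
obs 8: x=-5/2 → posterior Inverse-Gamma(23/3, 737/16)
obs 9: x=-1/4 → posterior Inverse-Gamma(49/6, 1483/32)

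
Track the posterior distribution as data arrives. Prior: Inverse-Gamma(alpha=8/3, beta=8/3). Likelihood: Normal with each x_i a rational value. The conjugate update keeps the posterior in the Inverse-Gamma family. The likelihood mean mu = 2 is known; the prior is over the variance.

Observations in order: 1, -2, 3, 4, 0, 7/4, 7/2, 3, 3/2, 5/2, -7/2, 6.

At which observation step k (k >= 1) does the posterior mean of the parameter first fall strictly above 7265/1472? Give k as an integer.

obs 1: x=1 → posterior Inverse-Gamma(19/6, 19/6)
obs 2: x=-2 → posterior Inverse-Gamma(11/3, 67/6)
obs 3: x=3 → posterior Inverse-Gamma(25/6, 35/3)
obs 4: x=4 → posterior Inverse-Gamma(14/3, 41/3)
obs 5: x=0 → posterior Inverse-Gamma(31/6, 47/3)
obs 6: x=7/4 → posterior Inverse-Gamma(17/3, 1507/96)
obs 7: x=7/2 → posterior Inverse-Gamma(37/6, 1615/96)
obs 8: x=3 → posterior Inverse-Gamma(20/3, 1663/96)
obs 9: x=3/2 → posterior Inverse-Gamma(43/6, 1675/96)
obs 10: x=5/2 → posterior Inverse-Gamma(23/3, 1687/96)
obs 11: x=-7/2 → posterior Inverse-Gamma(49/6, 3139/96)
obs 12: x=6 → posterior Inverse-Gamma(26/3, 3907/96)

k = 12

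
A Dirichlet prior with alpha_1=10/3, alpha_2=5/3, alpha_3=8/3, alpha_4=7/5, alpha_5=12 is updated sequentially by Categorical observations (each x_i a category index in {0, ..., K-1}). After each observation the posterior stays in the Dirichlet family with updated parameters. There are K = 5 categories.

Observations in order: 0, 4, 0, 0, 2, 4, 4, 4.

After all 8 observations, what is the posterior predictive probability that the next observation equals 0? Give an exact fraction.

obs 1: x=0 → posterior Dirichlet(13/3, 5/3, 8/3, 7/5, 12)
obs 2: x=4 → posterior Dirichlet(13/3, 5/3, 8/3, 7/5, 13)
obs 3: x=0 → posterior Dirichlet(16/3, 5/3, 8/3, 7/5, 13)
obs 4: x=0 → posterior Dirichlet(19/3, 5/3, 8/3, 7/5, 13)
obs 5: x=2 → posterior Dirichlet(19/3, 5/3, 11/3, 7/5, 13)
obs 6: x=4 → posterior Dirichlet(19/3, 5/3, 11/3, 7/5, 14)
obs 7: x=4 → posterior Dirichlet(19/3, 5/3, 11/3, 7/5, 15)
obs 8: x=4 → posterior Dirichlet(19/3, 5/3, 11/3, 7/5, 16)

95/436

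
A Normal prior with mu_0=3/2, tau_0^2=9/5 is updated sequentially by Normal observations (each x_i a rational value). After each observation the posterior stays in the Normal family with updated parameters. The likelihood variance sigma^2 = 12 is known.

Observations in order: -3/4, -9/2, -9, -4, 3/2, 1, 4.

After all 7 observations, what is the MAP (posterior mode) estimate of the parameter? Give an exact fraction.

-21/164

obs 1: x=-3/4 → posterior Normal(111/92, 36/23)
obs 2: x=-9/2 → posterior Normal(57/104, 18/13)
obs 3: x=-9 → posterior Normal(-51/116, 36/29)
obs 4: x=-4 → posterior Normal(-99/128, 9/8)
obs 5: x=3/2 → posterior Normal(-81/140, 36/35)
obs 6: x=1 → posterior Normal(-69/152, 18/19)
obs 7: x=4 → posterior Normal(-21/164, 36/41)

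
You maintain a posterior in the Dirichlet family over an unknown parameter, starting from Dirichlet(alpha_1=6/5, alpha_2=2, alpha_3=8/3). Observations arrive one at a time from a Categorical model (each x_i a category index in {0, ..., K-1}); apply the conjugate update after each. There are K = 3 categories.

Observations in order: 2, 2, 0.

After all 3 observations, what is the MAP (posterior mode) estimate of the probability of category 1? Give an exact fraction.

obs 1: x=2 → posterior Dirichlet(6/5, 2, 11/3)
obs 2: x=2 → posterior Dirichlet(6/5, 2, 14/3)
obs 3: x=0 → posterior Dirichlet(11/5, 2, 14/3)

15/88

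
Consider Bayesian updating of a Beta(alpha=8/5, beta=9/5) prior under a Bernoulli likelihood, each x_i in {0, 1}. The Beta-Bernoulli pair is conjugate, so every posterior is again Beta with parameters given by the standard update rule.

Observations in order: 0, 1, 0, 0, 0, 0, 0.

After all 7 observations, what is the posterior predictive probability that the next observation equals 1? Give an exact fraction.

1/4

obs 1: x=0 → posterior Beta(8/5, 14/5)
obs 2: x=1 → posterior Beta(13/5, 14/5)
obs 3: x=0 → posterior Beta(13/5, 19/5)
obs 4: x=0 → posterior Beta(13/5, 24/5)
obs 5: x=0 → posterior Beta(13/5, 29/5)
obs 6: x=0 → posterior Beta(13/5, 34/5)
obs 7: x=0 → posterior Beta(13/5, 39/5)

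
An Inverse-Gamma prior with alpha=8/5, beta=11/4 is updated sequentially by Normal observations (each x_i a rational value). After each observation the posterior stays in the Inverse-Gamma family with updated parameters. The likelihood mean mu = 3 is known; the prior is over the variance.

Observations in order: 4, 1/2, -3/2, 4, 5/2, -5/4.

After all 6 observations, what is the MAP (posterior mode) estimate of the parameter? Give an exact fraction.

4185/896

obs 1: x=4 → posterior Inverse-Gamma(21/10, 13/4)
obs 2: x=1/2 → posterior Inverse-Gamma(13/5, 51/8)
obs 3: x=-3/2 → posterior Inverse-Gamma(31/10, 33/2)
obs 4: x=4 → posterior Inverse-Gamma(18/5, 17)
obs 5: x=5/2 → posterior Inverse-Gamma(41/10, 137/8)
obs 6: x=-5/4 → posterior Inverse-Gamma(23/5, 837/32)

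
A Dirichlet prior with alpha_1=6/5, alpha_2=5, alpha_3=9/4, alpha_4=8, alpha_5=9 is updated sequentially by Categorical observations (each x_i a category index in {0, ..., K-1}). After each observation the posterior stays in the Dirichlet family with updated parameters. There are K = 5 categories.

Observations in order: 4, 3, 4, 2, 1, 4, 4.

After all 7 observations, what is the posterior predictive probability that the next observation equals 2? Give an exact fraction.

obs 1: x=4 → posterior Dirichlet(6/5, 5, 9/4, 8, 10)
obs 2: x=3 → posterior Dirichlet(6/5, 5, 9/4, 9, 10)
obs 3: x=4 → posterior Dirichlet(6/5, 5, 9/4, 9, 11)
obs 4: x=2 → posterior Dirichlet(6/5, 5, 13/4, 9, 11)
obs 5: x=1 → posterior Dirichlet(6/5, 6, 13/4, 9, 11)
obs 6: x=4 → posterior Dirichlet(6/5, 6, 13/4, 9, 12)
obs 7: x=4 → posterior Dirichlet(6/5, 6, 13/4, 9, 13)

65/649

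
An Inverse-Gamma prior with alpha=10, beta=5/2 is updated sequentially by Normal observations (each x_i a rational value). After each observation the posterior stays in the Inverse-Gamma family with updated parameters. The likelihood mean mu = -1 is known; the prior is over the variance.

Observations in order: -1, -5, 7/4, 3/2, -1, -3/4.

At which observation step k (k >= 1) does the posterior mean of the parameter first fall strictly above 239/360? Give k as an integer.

k = 2

obs 1: x=-1 → posterior Inverse-Gamma(21/2, 5/2)
obs 2: x=-5 → posterior Inverse-Gamma(11, 21/2)
obs 3: x=7/4 → posterior Inverse-Gamma(23/2, 457/32)
obs 4: x=3/2 → posterior Inverse-Gamma(12, 557/32)
obs 5: x=-1 → posterior Inverse-Gamma(25/2, 557/32)
obs 6: x=-3/4 → posterior Inverse-Gamma(13, 279/16)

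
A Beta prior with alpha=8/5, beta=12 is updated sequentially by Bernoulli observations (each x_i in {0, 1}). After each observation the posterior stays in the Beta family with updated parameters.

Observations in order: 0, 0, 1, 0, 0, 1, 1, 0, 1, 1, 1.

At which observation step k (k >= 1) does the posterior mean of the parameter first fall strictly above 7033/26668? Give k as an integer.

k = 10

obs 1: x=0 → posterior Beta(8/5, 13)
obs 2: x=0 → posterior Beta(8/5, 14)
obs 3: x=1 → posterior Beta(13/5, 14)
obs 4: x=0 → posterior Beta(13/5, 15)
obs 5: x=0 → posterior Beta(13/5, 16)
obs 6: x=1 → posterior Beta(18/5, 16)
obs 7: x=1 → posterior Beta(23/5, 16)
obs 8: x=0 → posterior Beta(23/5, 17)
obs 9: x=1 → posterior Beta(28/5, 17)
obs 10: x=1 → posterior Beta(33/5, 17)
obs 11: x=1 → posterior Beta(38/5, 17)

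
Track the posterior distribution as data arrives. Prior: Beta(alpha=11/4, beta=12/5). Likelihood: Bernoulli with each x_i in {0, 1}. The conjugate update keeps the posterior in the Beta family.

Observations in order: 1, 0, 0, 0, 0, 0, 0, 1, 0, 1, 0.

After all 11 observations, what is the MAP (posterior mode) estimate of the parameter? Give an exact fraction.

obs 1: x=1 → posterior Beta(15/4, 12/5)
obs 2: x=0 → posterior Beta(15/4, 17/5)
obs 3: x=0 → posterior Beta(15/4, 22/5)
obs 4: x=0 → posterior Beta(15/4, 27/5)
obs 5: x=0 → posterior Beta(15/4, 32/5)
obs 6: x=0 → posterior Beta(15/4, 37/5)
obs 7: x=0 → posterior Beta(15/4, 42/5)
obs 8: x=1 → posterior Beta(19/4, 42/5)
obs 9: x=0 → posterior Beta(19/4, 47/5)
obs 10: x=1 → posterior Beta(23/4, 47/5)
obs 11: x=0 → posterior Beta(23/4, 52/5)

95/283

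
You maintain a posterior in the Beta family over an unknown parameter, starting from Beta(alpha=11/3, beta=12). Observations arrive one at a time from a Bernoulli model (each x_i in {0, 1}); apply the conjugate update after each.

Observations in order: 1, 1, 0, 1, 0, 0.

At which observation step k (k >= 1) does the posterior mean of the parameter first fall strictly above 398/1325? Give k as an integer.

obs 1: x=1 → posterior Beta(14/3, 12)
obs 2: x=1 → posterior Beta(17/3, 12)
obs 3: x=0 → posterior Beta(17/3, 13)
obs 4: x=1 → posterior Beta(20/3, 13)
obs 5: x=0 → posterior Beta(20/3, 14)
obs 6: x=0 → posterior Beta(20/3, 15)

k = 2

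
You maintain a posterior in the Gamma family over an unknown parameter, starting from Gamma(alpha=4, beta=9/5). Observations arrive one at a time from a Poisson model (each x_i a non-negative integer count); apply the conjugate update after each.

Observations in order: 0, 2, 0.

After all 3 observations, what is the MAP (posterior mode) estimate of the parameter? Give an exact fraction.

obs 1: x=0 → posterior Gamma(4, 14/5)
obs 2: x=2 → posterior Gamma(6, 19/5)
obs 3: x=0 → posterior Gamma(6, 24/5)

25/24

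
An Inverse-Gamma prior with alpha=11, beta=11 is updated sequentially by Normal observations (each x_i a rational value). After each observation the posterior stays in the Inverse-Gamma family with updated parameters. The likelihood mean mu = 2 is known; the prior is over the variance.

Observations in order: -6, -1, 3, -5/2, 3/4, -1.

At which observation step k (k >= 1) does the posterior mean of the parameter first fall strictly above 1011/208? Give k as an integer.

obs 1: x=-6 → posterior Inverse-Gamma(23/2, 43)
obs 2: x=-1 → posterior Inverse-Gamma(12, 95/2)
obs 3: x=3 → posterior Inverse-Gamma(25/2, 48)
obs 4: x=-5/2 → posterior Inverse-Gamma(13, 465/8)
obs 5: x=3/4 → posterior Inverse-Gamma(27/2, 1885/32)
obs 6: x=-1 → posterior Inverse-Gamma(14, 2029/32)

k = 6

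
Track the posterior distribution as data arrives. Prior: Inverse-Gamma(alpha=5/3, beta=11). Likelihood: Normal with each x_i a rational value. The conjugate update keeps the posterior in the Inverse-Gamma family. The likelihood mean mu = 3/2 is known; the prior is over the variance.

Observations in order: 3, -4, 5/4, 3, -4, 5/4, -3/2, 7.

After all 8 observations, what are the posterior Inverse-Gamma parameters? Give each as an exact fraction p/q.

obs 1: x=3 → posterior Inverse-Gamma(13/6, 97/8)
obs 2: x=-4 → posterior Inverse-Gamma(8/3, 109/4)
obs 3: x=5/4 → posterior Inverse-Gamma(19/6, 873/32)
obs 4: x=3 → posterior Inverse-Gamma(11/3, 909/32)
obs 5: x=-4 → posterior Inverse-Gamma(25/6, 1393/32)
obs 6: x=5/4 → posterior Inverse-Gamma(14/3, 697/16)
obs 7: x=-3/2 → posterior Inverse-Gamma(31/6, 769/16)
obs 8: x=7 → posterior Inverse-Gamma(17/3, 1011/16)

alpha=17/3, beta=1011/16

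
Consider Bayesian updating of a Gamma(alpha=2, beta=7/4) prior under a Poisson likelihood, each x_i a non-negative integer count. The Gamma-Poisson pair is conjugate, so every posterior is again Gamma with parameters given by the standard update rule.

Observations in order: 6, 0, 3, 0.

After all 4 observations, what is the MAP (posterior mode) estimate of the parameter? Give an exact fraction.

obs 1: x=6 → posterior Gamma(8, 11/4)
obs 2: x=0 → posterior Gamma(8, 15/4)
obs 3: x=3 → posterior Gamma(11, 19/4)
obs 4: x=0 → posterior Gamma(11, 23/4)

40/23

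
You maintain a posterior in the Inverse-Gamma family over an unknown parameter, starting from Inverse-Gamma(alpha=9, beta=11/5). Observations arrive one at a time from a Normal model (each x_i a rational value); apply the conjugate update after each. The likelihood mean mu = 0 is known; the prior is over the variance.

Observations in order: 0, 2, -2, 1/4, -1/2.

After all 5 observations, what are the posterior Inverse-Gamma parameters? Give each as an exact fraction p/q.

alpha=23/2, beta=1017/160

obs 1: x=0 → posterior Inverse-Gamma(19/2, 11/5)
obs 2: x=2 → posterior Inverse-Gamma(10, 21/5)
obs 3: x=-2 → posterior Inverse-Gamma(21/2, 31/5)
obs 4: x=1/4 → posterior Inverse-Gamma(11, 997/160)
obs 5: x=-1/2 → posterior Inverse-Gamma(23/2, 1017/160)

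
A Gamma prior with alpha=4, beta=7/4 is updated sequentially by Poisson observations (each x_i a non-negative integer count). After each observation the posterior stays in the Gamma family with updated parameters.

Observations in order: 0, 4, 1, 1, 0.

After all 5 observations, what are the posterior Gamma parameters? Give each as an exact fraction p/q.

alpha=10, beta=27/4

obs 1: x=0 → posterior Gamma(4, 11/4)
obs 2: x=4 → posterior Gamma(8, 15/4)
obs 3: x=1 → posterior Gamma(9, 19/4)
obs 4: x=1 → posterior Gamma(10, 23/4)
obs 5: x=0 → posterior Gamma(10, 27/4)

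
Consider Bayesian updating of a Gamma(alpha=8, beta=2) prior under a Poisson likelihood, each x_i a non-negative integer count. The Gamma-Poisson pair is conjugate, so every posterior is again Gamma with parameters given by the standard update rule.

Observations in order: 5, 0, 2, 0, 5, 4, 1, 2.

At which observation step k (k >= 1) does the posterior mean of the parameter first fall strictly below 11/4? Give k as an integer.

obs 1: x=5 → posterior Gamma(13, 3)
obs 2: x=0 → posterior Gamma(13, 4)
obs 3: x=2 → posterior Gamma(15, 5)
obs 4: x=0 → posterior Gamma(15, 6)
obs 5: x=5 → posterior Gamma(20, 7)
obs 6: x=4 → posterior Gamma(24, 8)
obs 7: x=1 → posterior Gamma(25, 9)
obs 8: x=2 → posterior Gamma(27, 10)

k = 4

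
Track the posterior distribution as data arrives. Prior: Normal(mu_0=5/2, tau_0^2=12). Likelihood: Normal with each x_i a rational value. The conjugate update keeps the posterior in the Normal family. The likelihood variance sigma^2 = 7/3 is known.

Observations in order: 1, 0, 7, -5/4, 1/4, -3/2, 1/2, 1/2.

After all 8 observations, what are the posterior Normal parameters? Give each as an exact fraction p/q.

mu_0=503/590, tau_0^2=84/295

obs 1: x=1 → posterior Normal(107/86, 84/43)
obs 2: x=0 → posterior Normal(107/158, 84/79)
obs 3: x=7 → posterior Normal(611/230, 84/115)
obs 4: x=-5/4 → posterior Normal(521/302, 84/151)
obs 5: x=1/4 → posterior Normal(49/34, 84/187)
obs 6: x=-3/2 → posterior Normal(431/446, 84/223)
obs 7: x=1/2 → posterior Normal(467/518, 12/37)
obs 8: x=1/2 → posterior Normal(503/590, 84/295)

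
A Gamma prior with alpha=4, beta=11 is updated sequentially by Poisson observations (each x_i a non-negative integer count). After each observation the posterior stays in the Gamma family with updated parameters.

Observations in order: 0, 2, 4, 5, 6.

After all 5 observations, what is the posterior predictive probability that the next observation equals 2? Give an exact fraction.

4468189829295669429714026496/19967568900859523802559065713

obs 1: x=0 → posterior Gamma(4, 12)
obs 2: x=2 → posterior Gamma(6, 13)
obs 3: x=4 → posterior Gamma(10, 14)
obs 4: x=5 → posterior Gamma(15, 15)
obs 5: x=6 → posterior Gamma(21, 16)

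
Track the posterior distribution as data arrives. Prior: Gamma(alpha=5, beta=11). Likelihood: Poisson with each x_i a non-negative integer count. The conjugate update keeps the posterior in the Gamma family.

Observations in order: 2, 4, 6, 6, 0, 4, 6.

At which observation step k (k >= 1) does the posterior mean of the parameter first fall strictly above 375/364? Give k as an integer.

obs 1: x=2 → posterior Gamma(7, 12)
obs 2: x=4 → posterior Gamma(11, 13)
obs 3: x=6 → posterior Gamma(17, 14)
obs 4: x=6 → posterior Gamma(23, 15)
obs 5: x=0 → posterior Gamma(23, 16)
obs 6: x=4 → posterior Gamma(27, 17)
obs 7: x=6 → posterior Gamma(33, 18)

k = 3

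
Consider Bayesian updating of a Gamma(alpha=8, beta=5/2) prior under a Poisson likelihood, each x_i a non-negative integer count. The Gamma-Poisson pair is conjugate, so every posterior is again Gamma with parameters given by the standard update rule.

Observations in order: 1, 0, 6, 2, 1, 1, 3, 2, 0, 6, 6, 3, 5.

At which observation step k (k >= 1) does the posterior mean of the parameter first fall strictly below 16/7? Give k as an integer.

obs 1: x=1 → posterior Gamma(9, 7/2)
obs 2: x=0 → posterior Gamma(9, 9/2)
obs 3: x=6 → posterior Gamma(15, 11/2)
obs 4: x=2 → posterior Gamma(17, 13/2)
obs 5: x=1 → posterior Gamma(18, 15/2)
obs 6: x=1 → posterior Gamma(19, 17/2)
obs 7: x=3 → posterior Gamma(22, 19/2)
obs 8: x=2 → posterior Gamma(24, 21/2)
obs 9: x=0 → posterior Gamma(24, 23/2)
obs 10: x=6 → posterior Gamma(30, 25/2)
obs 11: x=6 → posterior Gamma(36, 27/2)
obs 12: x=3 → posterior Gamma(39, 29/2)
obs 13: x=5 → posterior Gamma(44, 31/2)

k = 2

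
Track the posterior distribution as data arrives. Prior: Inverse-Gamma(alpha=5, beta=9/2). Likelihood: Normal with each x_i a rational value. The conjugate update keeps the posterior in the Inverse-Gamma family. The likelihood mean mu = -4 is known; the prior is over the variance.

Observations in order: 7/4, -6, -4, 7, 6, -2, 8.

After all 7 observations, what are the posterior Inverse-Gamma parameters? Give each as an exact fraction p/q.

obs 1: x=7/4 → posterior Inverse-Gamma(11/2, 673/32)
obs 2: x=-6 → posterior Inverse-Gamma(6, 737/32)
obs 3: x=-4 → posterior Inverse-Gamma(13/2, 737/32)
obs 4: x=7 → posterior Inverse-Gamma(7, 2673/32)
obs 5: x=6 → posterior Inverse-Gamma(15/2, 4273/32)
obs 6: x=-2 → posterior Inverse-Gamma(8, 4337/32)
obs 7: x=8 → posterior Inverse-Gamma(17/2, 6641/32)

alpha=17/2, beta=6641/32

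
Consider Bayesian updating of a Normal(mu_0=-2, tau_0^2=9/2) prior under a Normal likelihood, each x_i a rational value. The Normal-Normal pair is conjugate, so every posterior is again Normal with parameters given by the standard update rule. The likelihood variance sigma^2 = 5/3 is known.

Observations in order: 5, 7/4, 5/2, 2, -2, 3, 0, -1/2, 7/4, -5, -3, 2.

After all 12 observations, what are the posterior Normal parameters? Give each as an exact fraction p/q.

obs 1: x=5 → posterior Normal(115/37, 45/37)
obs 2: x=7/4 → posterior Normal(649/256, 45/64)
obs 3: x=5/2 → posterior Normal(919/364, 45/91)
obs 4: x=2 → posterior Normal(1135/472, 45/118)
obs 5: x=-2 → posterior Normal(919/580, 9/29)
obs 6: x=3 → posterior Normal(1243/688, 45/172)
obs 7: x=0 → posterior Normal(1243/796, 45/199)
obs 8: x=-1/2 → posterior Normal(1189/904, 45/226)
obs 9: x=7/4 → posterior Normal(689/506, 45/253)
obs 10: x=-5 → posterior Normal(419/560, 9/56)
obs 11: x=-3 → posterior Normal(257/614, 45/307)
obs 12: x=2 → posterior Normal(365/668, 45/334)

mu_0=365/668, tau_0^2=45/334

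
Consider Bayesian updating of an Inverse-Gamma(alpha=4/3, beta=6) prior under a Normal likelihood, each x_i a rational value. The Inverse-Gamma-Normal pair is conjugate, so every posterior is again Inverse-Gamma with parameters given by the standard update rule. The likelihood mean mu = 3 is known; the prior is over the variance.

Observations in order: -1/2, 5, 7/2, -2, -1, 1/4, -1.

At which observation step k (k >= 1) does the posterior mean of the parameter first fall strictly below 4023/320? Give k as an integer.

obs 1: x=-1/2 → posterior Inverse-Gamma(11/6, 97/8)
obs 2: x=5 → posterior Inverse-Gamma(7/3, 113/8)
obs 3: x=7/2 → posterior Inverse-Gamma(17/6, 57/4)
obs 4: x=-2 → posterior Inverse-Gamma(10/3, 107/4)
obs 5: x=-1 → posterior Inverse-Gamma(23/6, 139/4)
obs 6: x=1/4 → posterior Inverse-Gamma(13/3, 1233/32)
obs 7: x=-1 → posterior Inverse-Gamma(29/6, 1489/32)

k = 2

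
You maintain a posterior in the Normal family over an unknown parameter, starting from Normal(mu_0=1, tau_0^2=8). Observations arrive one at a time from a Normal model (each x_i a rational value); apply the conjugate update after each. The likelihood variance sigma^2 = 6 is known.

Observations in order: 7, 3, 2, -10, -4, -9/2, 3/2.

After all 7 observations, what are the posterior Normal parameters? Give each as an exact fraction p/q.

mu_0=-17/31, tau_0^2=24/31

obs 1: x=7 → posterior Normal(31/7, 24/7)
obs 2: x=3 → posterior Normal(43/11, 24/11)
obs 3: x=2 → posterior Normal(17/5, 8/5)
obs 4: x=-10 → posterior Normal(11/19, 24/19)
obs 5: x=-4 → posterior Normal(-5/23, 24/23)
obs 6: x=-9/2 → posterior Normal(-23/27, 8/9)
obs 7: x=3/2 → posterior Normal(-17/31, 24/31)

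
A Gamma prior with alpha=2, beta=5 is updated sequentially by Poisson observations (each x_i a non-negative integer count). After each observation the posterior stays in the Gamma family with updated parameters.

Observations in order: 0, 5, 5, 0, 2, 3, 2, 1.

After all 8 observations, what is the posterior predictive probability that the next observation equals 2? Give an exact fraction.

285074456623211991582015/1171355575953987221848064

obs 1: x=0 → posterior Gamma(2, 6)
obs 2: x=5 → posterior Gamma(7, 7)
obs 3: x=5 → posterior Gamma(12, 8)
obs 4: x=0 → posterior Gamma(12, 9)
obs 5: x=2 → posterior Gamma(14, 10)
obs 6: x=3 → posterior Gamma(17, 11)
obs 7: x=2 → posterior Gamma(19, 12)
obs 8: x=1 → posterior Gamma(20, 13)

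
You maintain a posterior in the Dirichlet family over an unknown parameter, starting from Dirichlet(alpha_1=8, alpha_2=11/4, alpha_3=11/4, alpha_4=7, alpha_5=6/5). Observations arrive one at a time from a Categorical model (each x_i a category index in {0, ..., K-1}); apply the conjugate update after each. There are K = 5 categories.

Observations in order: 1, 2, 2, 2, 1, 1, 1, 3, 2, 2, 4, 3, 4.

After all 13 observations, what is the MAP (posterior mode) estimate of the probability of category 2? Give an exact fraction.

obs 1: x=1 → posterior Dirichlet(8, 15/4, 11/4, 7, 6/5)
obs 2: x=2 → posterior Dirichlet(8, 15/4, 15/4, 7, 6/5)
obs 3: x=2 → posterior Dirichlet(8, 15/4, 19/4, 7, 6/5)
obs 4: x=2 → posterior Dirichlet(8, 15/4, 23/4, 7, 6/5)
obs 5: x=1 → posterior Dirichlet(8, 19/4, 23/4, 7, 6/5)
obs 6: x=1 → posterior Dirichlet(8, 23/4, 23/4, 7, 6/5)
obs 7: x=1 → posterior Dirichlet(8, 27/4, 23/4, 7, 6/5)
obs 8: x=3 → posterior Dirichlet(8, 27/4, 23/4, 8, 6/5)
obs 9: x=2 → posterior Dirichlet(8, 27/4, 27/4, 8, 6/5)
obs 10: x=2 → posterior Dirichlet(8, 27/4, 31/4, 8, 6/5)
obs 11: x=4 → posterior Dirichlet(8, 27/4, 31/4, 8, 11/5)
obs 12: x=3 → posterior Dirichlet(8, 27/4, 31/4, 9, 11/5)
obs 13: x=4 → posterior Dirichlet(8, 27/4, 31/4, 9, 16/5)

5/22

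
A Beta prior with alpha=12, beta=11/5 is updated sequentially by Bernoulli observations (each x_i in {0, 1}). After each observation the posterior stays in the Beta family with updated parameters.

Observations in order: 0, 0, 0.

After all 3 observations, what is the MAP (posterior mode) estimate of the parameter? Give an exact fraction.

obs 1: x=0 → posterior Beta(12, 16/5)
obs 2: x=0 → posterior Beta(12, 21/5)
obs 3: x=0 → posterior Beta(12, 26/5)

55/76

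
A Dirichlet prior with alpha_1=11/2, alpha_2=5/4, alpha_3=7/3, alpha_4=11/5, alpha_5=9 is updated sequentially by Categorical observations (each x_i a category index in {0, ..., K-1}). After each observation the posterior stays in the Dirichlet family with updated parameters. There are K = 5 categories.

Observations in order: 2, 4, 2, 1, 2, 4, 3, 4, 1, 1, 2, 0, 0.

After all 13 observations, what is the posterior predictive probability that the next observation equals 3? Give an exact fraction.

obs 1: x=2 → posterior Dirichlet(11/2, 5/4, 10/3, 11/5, 9)
obs 2: x=4 → posterior Dirichlet(11/2, 5/4, 10/3, 11/5, 10)
obs 3: x=2 → posterior Dirichlet(11/2, 5/4, 13/3, 11/5, 10)
obs 4: x=1 → posterior Dirichlet(11/2, 9/4, 13/3, 11/5, 10)
obs 5: x=2 → posterior Dirichlet(11/2, 9/4, 16/3, 11/5, 10)
obs 6: x=4 → posterior Dirichlet(11/2, 9/4, 16/3, 11/5, 11)
obs 7: x=3 → posterior Dirichlet(11/2, 9/4, 16/3, 16/5, 11)
obs 8: x=4 → posterior Dirichlet(11/2, 9/4, 16/3, 16/5, 12)
obs 9: x=1 → posterior Dirichlet(11/2, 13/4, 16/3, 16/5, 12)
obs 10: x=1 → posterior Dirichlet(11/2, 17/4, 16/3, 16/5, 12)
obs 11: x=2 → posterior Dirichlet(11/2, 17/4, 19/3, 16/5, 12)
obs 12: x=0 → posterior Dirichlet(13/2, 17/4, 19/3, 16/5, 12)
obs 13: x=0 → posterior Dirichlet(15/2, 17/4, 19/3, 16/5, 12)

192/1997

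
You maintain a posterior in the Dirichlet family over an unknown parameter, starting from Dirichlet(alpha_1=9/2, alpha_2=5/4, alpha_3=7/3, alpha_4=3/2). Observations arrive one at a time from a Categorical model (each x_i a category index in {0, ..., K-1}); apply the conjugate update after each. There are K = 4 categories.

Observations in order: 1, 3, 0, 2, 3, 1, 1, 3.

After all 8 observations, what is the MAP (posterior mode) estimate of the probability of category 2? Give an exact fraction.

28/163

obs 1: x=1 → posterior Dirichlet(9/2, 9/4, 7/3, 3/2)
obs 2: x=3 → posterior Dirichlet(9/2, 9/4, 7/3, 5/2)
obs 3: x=0 → posterior Dirichlet(11/2, 9/4, 7/3, 5/2)
obs 4: x=2 → posterior Dirichlet(11/2, 9/4, 10/3, 5/2)
obs 5: x=3 → posterior Dirichlet(11/2, 9/4, 10/3, 7/2)
obs 6: x=1 → posterior Dirichlet(11/2, 13/4, 10/3, 7/2)
obs 7: x=1 → posterior Dirichlet(11/2, 17/4, 10/3, 7/2)
obs 8: x=3 → posterior Dirichlet(11/2, 17/4, 10/3, 9/2)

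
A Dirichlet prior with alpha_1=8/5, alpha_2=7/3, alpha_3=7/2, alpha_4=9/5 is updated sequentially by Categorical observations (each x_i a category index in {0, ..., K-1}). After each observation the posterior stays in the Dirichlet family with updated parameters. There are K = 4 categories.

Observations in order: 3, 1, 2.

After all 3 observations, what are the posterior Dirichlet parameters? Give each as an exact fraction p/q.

alpha_1=8/5, alpha_2=10/3, alpha_3=9/2, alpha_4=14/5

obs 1: x=3 → posterior Dirichlet(8/5, 7/3, 7/2, 14/5)
obs 2: x=1 → posterior Dirichlet(8/5, 10/3, 7/2, 14/5)
obs 3: x=2 → posterior Dirichlet(8/5, 10/3, 9/2, 14/5)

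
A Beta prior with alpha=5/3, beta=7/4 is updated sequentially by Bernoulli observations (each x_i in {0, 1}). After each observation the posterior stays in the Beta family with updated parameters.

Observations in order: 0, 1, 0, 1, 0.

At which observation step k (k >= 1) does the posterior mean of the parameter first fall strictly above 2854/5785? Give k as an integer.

obs 1: x=0 → posterior Beta(5/3, 11/4)
obs 2: x=1 → posterior Beta(8/3, 11/4)
obs 3: x=0 → posterior Beta(8/3, 15/4)
obs 4: x=1 → posterior Beta(11/3, 15/4)
obs 5: x=0 → posterior Beta(11/3, 19/4)

k = 4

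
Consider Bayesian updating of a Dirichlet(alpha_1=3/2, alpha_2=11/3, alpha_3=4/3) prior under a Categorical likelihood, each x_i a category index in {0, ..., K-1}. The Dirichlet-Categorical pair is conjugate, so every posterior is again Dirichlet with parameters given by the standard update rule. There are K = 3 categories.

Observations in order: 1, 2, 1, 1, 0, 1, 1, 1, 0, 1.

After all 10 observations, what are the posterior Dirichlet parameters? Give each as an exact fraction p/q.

obs 1: x=1 → posterior Dirichlet(3/2, 14/3, 4/3)
obs 2: x=2 → posterior Dirichlet(3/2, 14/3, 7/3)
obs 3: x=1 → posterior Dirichlet(3/2, 17/3, 7/3)
obs 4: x=1 → posterior Dirichlet(3/2, 20/3, 7/3)
obs 5: x=0 → posterior Dirichlet(5/2, 20/3, 7/3)
obs 6: x=1 → posterior Dirichlet(5/2, 23/3, 7/3)
obs 7: x=1 → posterior Dirichlet(5/2, 26/3, 7/3)
obs 8: x=1 → posterior Dirichlet(5/2, 29/3, 7/3)
obs 9: x=0 → posterior Dirichlet(7/2, 29/3, 7/3)
obs 10: x=1 → posterior Dirichlet(7/2, 32/3, 7/3)

alpha_1=7/2, alpha_2=32/3, alpha_3=7/3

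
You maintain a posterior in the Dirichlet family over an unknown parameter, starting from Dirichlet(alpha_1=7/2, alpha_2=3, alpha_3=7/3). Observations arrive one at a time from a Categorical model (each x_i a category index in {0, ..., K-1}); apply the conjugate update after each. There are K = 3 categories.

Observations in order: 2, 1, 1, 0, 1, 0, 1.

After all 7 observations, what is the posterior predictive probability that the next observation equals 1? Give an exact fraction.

obs 1: x=2 → posterior Dirichlet(7/2, 3, 10/3)
obs 2: x=1 → posterior Dirichlet(7/2, 4, 10/3)
obs 3: x=1 → posterior Dirichlet(7/2, 5, 10/3)
obs 4: x=0 → posterior Dirichlet(9/2, 5, 10/3)
obs 5: x=1 → posterior Dirichlet(9/2, 6, 10/3)
obs 6: x=0 → posterior Dirichlet(11/2, 6, 10/3)
obs 7: x=1 → posterior Dirichlet(11/2, 7, 10/3)

42/95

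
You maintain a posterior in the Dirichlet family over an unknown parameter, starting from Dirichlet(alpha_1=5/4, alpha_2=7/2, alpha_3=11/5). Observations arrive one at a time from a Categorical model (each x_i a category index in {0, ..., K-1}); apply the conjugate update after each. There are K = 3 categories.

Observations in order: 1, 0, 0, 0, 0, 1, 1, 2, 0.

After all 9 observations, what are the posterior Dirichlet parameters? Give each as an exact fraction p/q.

alpha_1=25/4, alpha_2=13/2, alpha_3=16/5

obs 1: x=1 → posterior Dirichlet(5/4, 9/2, 11/5)
obs 2: x=0 → posterior Dirichlet(9/4, 9/2, 11/5)
obs 3: x=0 → posterior Dirichlet(13/4, 9/2, 11/5)
obs 4: x=0 → posterior Dirichlet(17/4, 9/2, 11/5)
obs 5: x=0 → posterior Dirichlet(21/4, 9/2, 11/5)
obs 6: x=1 → posterior Dirichlet(21/4, 11/2, 11/5)
obs 7: x=1 → posterior Dirichlet(21/4, 13/2, 11/5)
obs 8: x=2 → posterior Dirichlet(21/4, 13/2, 16/5)
obs 9: x=0 → posterior Dirichlet(25/4, 13/2, 16/5)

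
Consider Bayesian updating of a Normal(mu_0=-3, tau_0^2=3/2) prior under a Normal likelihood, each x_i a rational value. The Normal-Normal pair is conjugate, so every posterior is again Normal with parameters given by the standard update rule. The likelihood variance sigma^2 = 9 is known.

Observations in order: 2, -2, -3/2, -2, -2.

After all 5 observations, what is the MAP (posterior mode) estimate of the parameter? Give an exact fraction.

obs 1: x=2 → posterior Normal(-16/7, 9/7)
obs 2: x=-2 → posterior Normal(-9/4, 9/8)
obs 3: x=-3/2 → posterior Normal(-13/6, 1)
obs 4: x=-2 → posterior Normal(-43/20, 9/10)
obs 5: x=-2 → posterior Normal(-47/22, 9/11)

-47/22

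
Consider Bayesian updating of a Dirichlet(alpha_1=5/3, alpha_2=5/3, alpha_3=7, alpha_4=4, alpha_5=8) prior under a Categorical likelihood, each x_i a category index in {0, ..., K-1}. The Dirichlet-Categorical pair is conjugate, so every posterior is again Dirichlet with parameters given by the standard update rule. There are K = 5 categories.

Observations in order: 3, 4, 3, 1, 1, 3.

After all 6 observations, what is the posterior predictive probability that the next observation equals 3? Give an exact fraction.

obs 1: x=3 → posterior Dirichlet(5/3, 5/3, 7, 5, 8)
obs 2: x=4 → posterior Dirichlet(5/3, 5/3, 7, 5, 9)
obs 3: x=3 → posterior Dirichlet(5/3, 5/3, 7, 6, 9)
obs 4: x=1 → posterior Dirichlet(5/3, 8/3, 7, 6, 9)
obs 5: x=1 → posterior Dirichlet(5/3, 11/3, 7, 6, 9)
obs 6: x=3 → posterior Dirichlet(5/3, 11/3, 7, 7, 9)

21/85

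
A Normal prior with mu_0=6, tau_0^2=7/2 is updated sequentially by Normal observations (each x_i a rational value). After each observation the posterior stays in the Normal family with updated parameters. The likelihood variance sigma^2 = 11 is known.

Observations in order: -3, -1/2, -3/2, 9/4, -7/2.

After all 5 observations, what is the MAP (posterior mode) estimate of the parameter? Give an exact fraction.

353/228

obs 1: x=-3 → posterior Normal(111/29, 77/29)
obs 2: x=-1/2 → posterior Normal(215/72, 77/36)
obs 3: x=-3/2 → posterior Normal(97/43, 77/43)
obs 4: x=9/4 → posterior Normal(451/200, 77/50)
obs 5: x=-7/2 → posterior Normal(353/228, 77/57)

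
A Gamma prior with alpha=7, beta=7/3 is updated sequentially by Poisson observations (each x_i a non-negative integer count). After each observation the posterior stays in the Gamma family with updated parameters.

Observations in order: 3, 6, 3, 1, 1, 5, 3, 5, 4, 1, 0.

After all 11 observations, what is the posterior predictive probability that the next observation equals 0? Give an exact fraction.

302231454903657293676544000000000000000000000000000000000000000/5073057299044392323479424888670628140774517890632444518729743907

obs 1: x=3 → posterior Gamma(10, 10/3)
obs 2: x=6 → posterior Gamma(16, 13/3)
obs 3: x=3 → posterior Gamma(19, 16/3)
obs 4: x=1 → posterior Gamma(20, 19/3)
obs 5: x=1 → posterior Gamma(21, 22/3)
obs 6: x=5 → posterior Gamma(26, 25/3)
obs 7: x=3 → posterior Gamma(29, 28/3)
obs 8: x=5 → posterior Gamma(34, 31/3)
obs 9: x=4 → posterior Gamma(38, 34/3)
obs 10: x=1 → posterior Gamma(39, 37/3)
obs 11: x=0 → posterior Gamma(39, 40/3)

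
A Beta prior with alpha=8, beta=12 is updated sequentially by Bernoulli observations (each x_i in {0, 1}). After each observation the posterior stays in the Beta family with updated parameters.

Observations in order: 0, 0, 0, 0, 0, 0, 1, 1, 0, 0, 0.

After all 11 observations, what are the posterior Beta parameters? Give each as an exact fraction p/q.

obs 1: x=0 → posterior Beta(8, 13)
obs 2: x=0 → posterior Beta(8, 14)
obs 3: x=0 → posterior Beta(8, 15)
obs 4: x=0 → posterior Beta(8, 16)
obs 5: x=0 → posterior Beta(8, 17)
obs 6: x=0 → posterior Beta(8, 18)
obs 7: x=1 → posterior Beta(9, 18)
obs 8: x=1 → posterior Beta(10, 18)
obs 9: x=0 → posterior Beta(10, 19)
obs 10: x=0 → posterior Beta(10, 20)
obs 11: x=0 → posterior Beta(10, 21)

alpha=10, beta=21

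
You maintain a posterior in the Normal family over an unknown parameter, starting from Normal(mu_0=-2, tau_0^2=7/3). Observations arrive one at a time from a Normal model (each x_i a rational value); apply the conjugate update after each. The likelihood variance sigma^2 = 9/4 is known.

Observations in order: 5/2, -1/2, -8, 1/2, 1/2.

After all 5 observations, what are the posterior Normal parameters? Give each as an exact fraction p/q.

mu_0=-194/167, tau_0^2=63/167

obs 1: x=5/2 → posterior Normal(16/55, 63/55)
obs 2: x=-1/2 → posterior Normal(2/83, 63/83)
obs 3: x=-8 → posterior Normal(-2, 21/37)
obs 4: x=1/2 → posterior Normal(-208/139, 63/139)
obs 5: x=1/2 → posterior Normal(-194/167, 63/167)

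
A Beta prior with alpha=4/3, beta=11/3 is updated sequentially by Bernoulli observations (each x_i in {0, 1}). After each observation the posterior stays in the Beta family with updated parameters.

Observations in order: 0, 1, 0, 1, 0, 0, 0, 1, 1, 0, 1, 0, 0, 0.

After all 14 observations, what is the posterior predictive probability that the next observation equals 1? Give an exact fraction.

obs 1: x=0 → posterior Beta(4/3, 14/3)
obs 2: x=1 → posterior Beta(7/3, 14/3)
obs 3: x=0 → posterior Beta(7/3, 17/3)
obs 4: x=1 → posterior Beta(10/3, 17/3)
obs 5: x=0 → posterior Beta(10/3, 20/3)
obs 6: x=0 → posterior Beta(10/3, 23/3)
obs 7: x=0 → posterior Beta(10/3, 26/3)
obs 8: x=1 → posterior Beta(13/3, 26/3)
obs 9: x=1 → posterior Beta(16/3, 26/3)
obs 10: x=0 → posterior Beta(16/3, 29/3)
obs 11: x=1 → posterior Beta(19/3, 29/3)
obs 12: x=0 → posterior Beta(19/3, 32/3)
obs 13: x=0 → posterior Beta(19/3, 35/3)
obs 14: x=0 → posterior Beta(19/3, 38/3)

1/3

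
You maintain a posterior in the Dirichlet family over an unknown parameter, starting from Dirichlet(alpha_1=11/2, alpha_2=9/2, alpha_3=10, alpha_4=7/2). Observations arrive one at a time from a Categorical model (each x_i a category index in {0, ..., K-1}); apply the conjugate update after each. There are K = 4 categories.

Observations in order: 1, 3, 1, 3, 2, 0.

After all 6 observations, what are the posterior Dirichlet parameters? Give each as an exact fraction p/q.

alpha_1=13/2, alpha_2=13/2, alpha_3=11, alpha_4=11/2

obs 1: x=1 → posterior Dirichlet(11/2, 11/2, 10, 7/2)
obs 2: x=3 → posterior Dirichlet(11/2, 11/2, 10, 9/2)
obs 3: x=1 → posterior Dirichlet(11/2, 13/2, 10, 9/2)
obs 4: x=3 → posterior Dirichlet(11/2, 13/2, 10, 11/2)
obs 5: x=2 → posterior Dirichlet(11/2, 13/2, 11, 11/2)
obs 6: x=0 → posterior Dirichlet(13/2, 13/2, 11, 11/2)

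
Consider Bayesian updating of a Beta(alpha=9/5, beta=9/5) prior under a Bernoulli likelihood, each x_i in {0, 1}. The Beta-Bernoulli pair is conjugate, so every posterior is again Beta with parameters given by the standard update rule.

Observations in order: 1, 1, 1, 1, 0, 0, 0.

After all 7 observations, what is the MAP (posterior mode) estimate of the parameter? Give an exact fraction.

obs 1: x=1 → posterior Beta(14/5, 9/5)
obs 2: x=1 → posterior Beta(19/5, 9/5)
obs 3: x=1 → posterior Beta(24/5, 9/5)
obs 4: x=1 → posterior Beta(29/5, 9/5)
obs 5: x=0 → posterior Beta(29/5, 14/5)
obs 6: x=0 → posterior Beta(29/5, 19/5)
obs 7: x=0 → posterior Beta(29/5, 24/5)

24/43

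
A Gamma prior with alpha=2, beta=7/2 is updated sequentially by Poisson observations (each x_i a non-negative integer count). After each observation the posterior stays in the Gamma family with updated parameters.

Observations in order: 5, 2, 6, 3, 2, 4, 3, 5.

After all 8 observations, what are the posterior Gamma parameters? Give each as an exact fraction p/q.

obs 1: x=5 → posterior Gamma(7, 9/2)
obs 2: x=2 → posterior Gamma(9, 11/2)
obs 3: x=6 → posterior Gamma(15, 13/2)
obs 4: x=3 → posterior Gamma(18, 15/2)
obs 5: x=2 → posterior Gamma(20, 17/2)
obs 6: x=4 → posterior Gamma(24, 19/2)
obs 7: x=3 → posterior Gamma(27, 21/2)
obs 8: x=5 → posterior Gamma(32, 23/2)

alpha=32, beta=23/2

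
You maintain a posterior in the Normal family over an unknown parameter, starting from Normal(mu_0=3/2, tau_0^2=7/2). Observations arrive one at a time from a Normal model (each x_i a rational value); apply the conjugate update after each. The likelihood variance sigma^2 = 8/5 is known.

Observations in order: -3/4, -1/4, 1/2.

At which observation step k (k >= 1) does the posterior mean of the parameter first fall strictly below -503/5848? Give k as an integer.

obs 1: x=-3/4 → posterior Normal(-3/68, 56/51)
obs 2: x=-1/4 → posterior Normal(-11/86, 28/43)
obs 3: x=1/2 → posterior Normal(13/242, 56/121)

k = 2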